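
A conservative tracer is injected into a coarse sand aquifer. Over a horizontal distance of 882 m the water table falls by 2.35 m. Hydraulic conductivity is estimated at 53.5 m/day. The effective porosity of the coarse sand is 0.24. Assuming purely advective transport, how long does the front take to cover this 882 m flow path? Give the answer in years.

Hydraulic gradient i = Δh / L = 2.35 / 882 = 0.002664.
Darcy flux q = K · i = 53.50 × 0.002664 = 0.1425 m/day.
Seepage velocity v = q / n_e = 0.1425 / 0.24 = 0.5939 m/day.
Travel time t = L / v = 882 / 0.5939 = 1485 days = 4.066 years.

4.07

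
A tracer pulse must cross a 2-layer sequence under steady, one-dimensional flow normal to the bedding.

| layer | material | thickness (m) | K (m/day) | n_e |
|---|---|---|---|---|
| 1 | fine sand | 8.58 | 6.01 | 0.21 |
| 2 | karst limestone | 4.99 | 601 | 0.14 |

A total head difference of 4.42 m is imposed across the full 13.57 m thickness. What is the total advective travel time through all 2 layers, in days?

With flow normal to the layers, continuity requires the same specific discharge q through every layer.
Σ(b_i/K_i) = 8.58/6.01 + 4.99/601 = 1.436 d.
q = Δh / Σ(b_i/K_i) = 4.42 / 1.436 = 3.078 m/day.
In each layer the seepage velocity is v_i = q/n_i, so the layer transit time is t_i = b_i·n_i / q:
  layer 1 (fine sand): t_1 = 8.58 × 0.21 / 3.078 = 0.5853 d
  layer 2 (karst limestone): t_2 = 4.99 × 0.14 / 3.078 = 0.2270 d
Total t = Σ t_i = 0.8123 days.

0.812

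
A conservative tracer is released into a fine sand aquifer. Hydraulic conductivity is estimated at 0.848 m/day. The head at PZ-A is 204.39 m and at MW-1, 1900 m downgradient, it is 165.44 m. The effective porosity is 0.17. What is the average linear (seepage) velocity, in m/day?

0.102

Hydraulic gradient i = (204.39 − 165.44) / 1900 = 38.95 / 1900 = 0.02050.
Darcy flux q = K · i = 0.8480 × 0.02050 = 0.01738 m/day.
Seepage velocity v = q / n_e = 0.01738 / 0.17 = 0.1023 m/day.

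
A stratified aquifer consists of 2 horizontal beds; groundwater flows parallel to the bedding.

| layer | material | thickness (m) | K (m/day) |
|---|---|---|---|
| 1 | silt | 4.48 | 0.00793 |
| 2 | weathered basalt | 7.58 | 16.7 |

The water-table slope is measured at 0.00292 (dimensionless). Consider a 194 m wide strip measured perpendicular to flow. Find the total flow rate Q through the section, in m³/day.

Flow is parallel to layering, so each bed carries its own Darcy discharge and the transmissivities add.
Σ(K_i·b_i) = 0.00793×4.48 + 16.7×7.58 = 126.6 m²/day.
Hydraulic gradient i = 0.00292.
Q = Σ(K_i·b_i) · W · i = 126.6 × 194 × 0.002920 = 71.73 m³/day.

71.7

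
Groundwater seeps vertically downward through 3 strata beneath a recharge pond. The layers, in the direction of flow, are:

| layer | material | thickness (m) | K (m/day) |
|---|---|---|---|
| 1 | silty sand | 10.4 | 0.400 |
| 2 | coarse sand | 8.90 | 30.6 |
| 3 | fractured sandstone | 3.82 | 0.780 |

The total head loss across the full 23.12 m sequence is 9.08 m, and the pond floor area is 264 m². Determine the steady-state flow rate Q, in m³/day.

76.9

Flow is perpendicular to layering, so the layers act in series and the equivalent K is the thickness-weighted harmonic mean.
Total thickness L = 10.4 + 8.90 + 3.82 = 23.12 m.
Σ(b_i/K_i) = 10.4/0.400 + 8.90/30.6 + 3.82/0.780 = 31.19 d.
K_eq = L / Σ(b_i/K_i) = 23.12 / 31.19 = 0.7413 m/day.
Q = K_eq · A · (Δh/L) = 0.7413 × 264 × (9.08/23.12) = 76.86 m³/day.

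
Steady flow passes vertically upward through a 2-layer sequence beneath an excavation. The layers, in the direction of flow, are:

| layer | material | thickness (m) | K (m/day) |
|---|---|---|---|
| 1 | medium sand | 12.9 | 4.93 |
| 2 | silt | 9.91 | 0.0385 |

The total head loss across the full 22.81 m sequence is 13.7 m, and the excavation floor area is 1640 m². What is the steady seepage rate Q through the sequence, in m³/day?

86.4

Flow is perpendicular to layering, so the layers act in series and the equivalent K is the thickness-weighted harmonic mean.
Total thickness L = 12.9 + 9.91 = 22.81 m.
Σ(b_i/K_i) = 12.9/4.93 + 9.91/0.0385 = 260.0 d.
K_eq = L / Σ(b_i/K_i) = 22.81 / 260.0 = 0.08772 m/day.
Q = K_eq · A · (Δh/L) = 0.08772 × 1640 × (13.7/22.81) = 86.41 m³/day.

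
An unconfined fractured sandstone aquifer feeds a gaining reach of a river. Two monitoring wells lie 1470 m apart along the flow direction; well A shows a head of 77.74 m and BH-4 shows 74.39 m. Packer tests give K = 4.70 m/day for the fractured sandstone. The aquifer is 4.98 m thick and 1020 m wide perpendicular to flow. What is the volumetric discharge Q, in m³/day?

Cross-sectional area A = 1020 × 4.98 = 5080 m².
Hydraulic gradient i = (77.74 − 74.39) / 1470 = 3.35 / 1470 = 0.002279.
Darcy's law: Q = K · A · i = 4.700 × 5080 × 0.002279 = 54.41 m³/day.

54.4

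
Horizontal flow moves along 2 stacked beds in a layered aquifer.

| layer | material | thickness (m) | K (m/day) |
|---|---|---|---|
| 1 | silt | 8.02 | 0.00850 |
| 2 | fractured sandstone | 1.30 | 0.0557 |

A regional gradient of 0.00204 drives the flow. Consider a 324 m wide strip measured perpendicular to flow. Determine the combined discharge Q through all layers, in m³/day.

Flow is parallel to layering, so each bed carries its own Darcy discharge and the transmissivities add.
Σ(K_i·b_i) = 0.00850×8.02 + 0.0557×1.30 = 0.1406 m²/day.
Hydraulic gradient i = 0.00204.
Q = Σ(K_i·b_i) · W · i = 0.1406 × 324 × 0.002040 = 0.09292 m³/day.

0.0929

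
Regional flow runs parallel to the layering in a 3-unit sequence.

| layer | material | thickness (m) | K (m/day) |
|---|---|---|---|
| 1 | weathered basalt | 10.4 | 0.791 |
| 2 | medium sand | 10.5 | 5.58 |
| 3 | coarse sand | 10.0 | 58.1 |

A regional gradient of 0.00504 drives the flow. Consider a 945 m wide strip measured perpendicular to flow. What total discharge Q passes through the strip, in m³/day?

3090

Flow is parallel to layering, so each bed carries its own Darcy discharge and the transmissivities add.
Σ(K_i·b_i) = 0.791×10.4 + 5.58×10.5 + 58.1×10.0 = 647.8 m²/day.
Hydraulic gradient i = 0.00504.
Q = Σ(K_i·b_i) · W · i = 647.8 × 945 × 0.005040 = 3085 m³/day.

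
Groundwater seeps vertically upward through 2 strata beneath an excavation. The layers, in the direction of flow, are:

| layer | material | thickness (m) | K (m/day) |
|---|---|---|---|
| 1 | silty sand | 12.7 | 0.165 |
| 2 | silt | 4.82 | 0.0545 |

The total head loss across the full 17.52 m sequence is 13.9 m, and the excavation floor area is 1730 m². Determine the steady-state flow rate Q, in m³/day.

145

Flow is perpendicular to layering, so the layers act in series and the equivalent K is the thickness-weighted harmonic mean.
Total thickness L = 12.7 + 4.82 = 17.52 m.
Σ(b_i/K_i) = 12.7/0.165 + 4.82/0.0545 = 165.4 d.
K_eq = L / Σ(b_i/K_i) = 17.52 / 165.4 = 0.1059 m/day.
Q = K_eq · A · (Δh/L) = 0.1059 × 1730 × (13.9/17.52) = 145.4 m³/day.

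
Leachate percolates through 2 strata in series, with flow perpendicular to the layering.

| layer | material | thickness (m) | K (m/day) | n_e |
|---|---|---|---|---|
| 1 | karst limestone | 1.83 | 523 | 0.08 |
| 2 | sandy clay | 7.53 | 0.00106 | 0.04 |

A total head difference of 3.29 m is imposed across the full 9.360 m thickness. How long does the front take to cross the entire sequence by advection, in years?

With flow normal to the layers, continuity requires the same specific discharge q through every layer.
Σ(b_i/K_i) = 1.83/523 + 7.53/0.00106 = 7104 d.
q = Δh / Σ(b_i/K_i) = 3.29 / 7104 = 0.0004631 m/day.
In each layer the seepage velocity is v_i = q/n_i, so the layer transit time is t_i = b_i·n_i / q:
  layer 1 (karst limestone): t_1 = 1.83 × 0.08 / 0.0004631 = 316.1 d
  layer 2 (sandy clay): t_2 = 7.53 × 0.04 / 0.0004631 = 650.4 d
Total t = Σ t_i = 966.5 days = 2.646 years.

2.65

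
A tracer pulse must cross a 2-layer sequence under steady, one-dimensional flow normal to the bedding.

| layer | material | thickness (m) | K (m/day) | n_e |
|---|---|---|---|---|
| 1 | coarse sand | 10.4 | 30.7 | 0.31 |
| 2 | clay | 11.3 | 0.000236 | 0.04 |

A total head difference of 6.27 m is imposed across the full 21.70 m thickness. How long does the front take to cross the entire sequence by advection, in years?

With flow normal to the layers, continuity requires the same specific discharge q through every layer.
Σ(b_i/K_i) = 10.4/30.7 + 11.3/0.000236 = 47882 d.
q = Δh / Σ(b_i/K_i) = 6.27 / 47882 = 0.0001309 m/day.
In each layer the seepage velocity is v_i = q/n_i, so the layer transit time is t_i = b_i·n_i / q:
  layer 1 (coarse sand): t_1 = 10.4 × 0.31 / 0.0001309 = 24621 d
  layer 2 (clay): t_2 = 11.3 × 0.04 / 0.0001309 = 3452 d
Total t = Σ t_i = 28072 days = 76.86 years.

76.9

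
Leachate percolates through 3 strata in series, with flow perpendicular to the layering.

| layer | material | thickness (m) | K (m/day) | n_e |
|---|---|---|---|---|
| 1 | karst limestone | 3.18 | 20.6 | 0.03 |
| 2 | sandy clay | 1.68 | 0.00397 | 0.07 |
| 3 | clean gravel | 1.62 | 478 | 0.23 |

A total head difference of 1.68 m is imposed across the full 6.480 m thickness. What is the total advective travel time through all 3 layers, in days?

148

With flow normal to the layers, continuity requires the same specific discharge q through every layer.
Σ(b_i/K_i) = 3.18/20.6 + 1.68/0.00397 + 1.62/478 = 423.3 d.
q = Δh / Σ(b_i/K_i) = 1.68 / 423.3 = 0.003969 m/day.
In each layer the seepage velocity is v_i = q/n_i, so the layer transit time is t_i = b_i·n_i / q:
  layer 1 (karst limestone): t_1 = 3.18 × 0.03 / 0.003969 = 24.04 d
  layer 2 (sandy clay): t_2 = 1.68 × 0.07 / 0.003969 = 29.63 d
  layer 3 (clean gravel): t_3 = 1.62 × 0.23 / 0.003969 = 93.89 d
Total t = Σ t_i = 147.6 days.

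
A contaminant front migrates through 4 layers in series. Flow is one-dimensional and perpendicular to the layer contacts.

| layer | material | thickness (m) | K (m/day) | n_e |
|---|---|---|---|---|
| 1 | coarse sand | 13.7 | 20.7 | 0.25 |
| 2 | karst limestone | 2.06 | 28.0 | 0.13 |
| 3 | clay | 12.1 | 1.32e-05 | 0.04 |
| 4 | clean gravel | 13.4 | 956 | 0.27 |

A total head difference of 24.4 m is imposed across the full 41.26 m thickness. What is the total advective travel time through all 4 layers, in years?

With flow normal to the layers, continuity requires the same specific discharge q through every layer.
Σ(b_i/K_i) = 13.7/20.7 + 2.06/28.0 + 12.1/1.32e-05 + 13.4/956 = 9.167e+05 d.
q = Δh / Σ(b_i/K_i) = 24.4 / 9.167e+05 = 2.662e-05 m/day.
In each layer the seepage velocity is v_i = q/n_i, so the layer transit time is t_i = b_i·n_i / q:
  layer 1 (coarse sand): t_1 = 13.7 × 0.25 / 2.662e-05 = 1.287e+05 d
  layer 2 (karst limestone): t_2 = 2.06 × 0.13 / 2.662e-05 = 10061 d
  layer 3 (clay): t_3 = 12.1 × 0.04 / 2.662e-05 = 18183 d
  layer 4 (clean gravel): t_4 = 13.4 × 0.27 / 2.662e-05 = 1.359e+05 d
Total t = Σ t_i = 2.928e+05 days = 801.7 years.

802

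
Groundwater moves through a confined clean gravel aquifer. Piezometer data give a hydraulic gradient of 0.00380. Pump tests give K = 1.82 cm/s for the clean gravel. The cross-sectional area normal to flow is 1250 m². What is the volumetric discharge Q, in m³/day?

7470

Convert K: 1.82 cm/s × 864 = 1572 m/day.
Hydraulic gradient i = 0.00380.
Darcy's law: Q = K · A · i = 1572 × 1250 × 0.003800 = 7469 m³/day.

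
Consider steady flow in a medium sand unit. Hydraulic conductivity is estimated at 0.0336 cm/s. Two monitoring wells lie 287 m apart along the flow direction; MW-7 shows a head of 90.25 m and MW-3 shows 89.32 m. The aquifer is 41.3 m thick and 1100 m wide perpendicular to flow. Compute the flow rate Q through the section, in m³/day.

4270

Convert K: 0.0336 cm/s × 864 = 29.03 m/day.
Cross-sectional area A = 1100 × 41.3 = 45430 m².
Hydraulic gradient i = (90.25 − 89.32) / 287 = 0.93 / 287 = 0.003240.
Darcy's law: Q = K · A · i = 29.03 × 45430 × 0.003240 = 4274 m³/day.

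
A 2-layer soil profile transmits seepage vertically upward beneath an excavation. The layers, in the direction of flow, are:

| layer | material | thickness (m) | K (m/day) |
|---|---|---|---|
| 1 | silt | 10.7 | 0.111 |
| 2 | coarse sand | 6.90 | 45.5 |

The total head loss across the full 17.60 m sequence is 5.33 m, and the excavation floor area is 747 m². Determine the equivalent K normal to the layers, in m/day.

Flow is perpendicular to layering, so the layers act in series and the equivalent K is the thickness-weighted harmonic mean.
Total thickness L = 10.7 + 6.90 = 17.60 m.
Σ(b_i/K_i) = 10.7/0.111 + 6.90/45.5 = 96.55 d.
K_eq = L / Σ(b_i/K_i) = 17.60 / 96.55 = 0.1823 m/day.

0.182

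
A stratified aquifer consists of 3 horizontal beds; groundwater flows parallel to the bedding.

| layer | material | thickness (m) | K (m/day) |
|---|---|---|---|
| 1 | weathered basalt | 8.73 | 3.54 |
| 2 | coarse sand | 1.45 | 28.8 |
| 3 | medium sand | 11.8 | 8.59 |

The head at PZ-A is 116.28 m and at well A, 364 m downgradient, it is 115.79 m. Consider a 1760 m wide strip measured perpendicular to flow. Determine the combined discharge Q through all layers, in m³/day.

Flow is parallel to layering, so each bed carries its own Darcy discharge and the transmissivities add.
Σ(K_i·b_i) = 3.54×8.73 + 28.8×1.45 + 8.59×11.8 = 174.0 m²/day.
Hydraulic gradient i = (116.28 − 115.79) / 364 = 0.49 / 364 = 0.001346.
Q = Σ(K_i·b_i) · W · i = 174.0 × 1760 × 0.001346 = 412.3 m³/day.

412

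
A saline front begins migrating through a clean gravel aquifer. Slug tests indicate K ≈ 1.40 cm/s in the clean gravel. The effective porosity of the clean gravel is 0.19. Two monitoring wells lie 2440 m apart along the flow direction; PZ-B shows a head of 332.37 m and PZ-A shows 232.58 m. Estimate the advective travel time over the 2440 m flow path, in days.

9.37

Convert K: 1.40 cm/s × 864 = 1210 m/day.
Hydraulic gradient i = (332.37 − 232.58) / 2440 = 99.79 / 2440 = 0.04090.
Darcy flux q = K · i = 1210 × 0.04090 = 49.47 m/day.
Seepage velocity v = q / n_e = 49.47 / 0.19 = 260.4 m/day.
Travel time t = L / v = 2440 / 260.4 = 9.371 days.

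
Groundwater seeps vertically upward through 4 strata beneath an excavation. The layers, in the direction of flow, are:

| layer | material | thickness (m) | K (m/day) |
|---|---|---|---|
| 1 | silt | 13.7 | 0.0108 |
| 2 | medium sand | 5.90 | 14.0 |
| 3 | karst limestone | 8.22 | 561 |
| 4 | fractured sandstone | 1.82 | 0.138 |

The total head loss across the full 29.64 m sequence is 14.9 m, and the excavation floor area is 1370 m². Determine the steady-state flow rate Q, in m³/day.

15.9

Flow is perpendicular to layering, so the layers act in series and the equivalent K is the thickness-weighted harmonic mean.
Total thickness L = 13.7 + 5.90 + 8.22 + 1.82 = 29.64 m.
Σ(b_i/K_i) = 13.7/0.0108 + 5.90/14.0 + 8.22/561 + 1.82/0.138 = 1282 d.
K_eq = L / Σ(b_i/K_i) = 29.64 / 1282 = 0.02312 m/day.
Q = K_eq · A · (Δh/L) = 0.02312 × 1370 × (14.9/29.64) = 15.92 m³/day.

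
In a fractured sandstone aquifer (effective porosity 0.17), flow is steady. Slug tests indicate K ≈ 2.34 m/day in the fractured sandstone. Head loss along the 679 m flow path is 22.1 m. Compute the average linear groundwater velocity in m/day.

0.448

Hydraulic gradient i = Δh / L = 22.1 / 679 = 0.03255.
Darcy flux q = K · i = 2.340 × 0.03255 = 0.07616 m/day.
Seepage velocity v = q / n_e = 0.07616 / 0.17 = 0.4480 m/day.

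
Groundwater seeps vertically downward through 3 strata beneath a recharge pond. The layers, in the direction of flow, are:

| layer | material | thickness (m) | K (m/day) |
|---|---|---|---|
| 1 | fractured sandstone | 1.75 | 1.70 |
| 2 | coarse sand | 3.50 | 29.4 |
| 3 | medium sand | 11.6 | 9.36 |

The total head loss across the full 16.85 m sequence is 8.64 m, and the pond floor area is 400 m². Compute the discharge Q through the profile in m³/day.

1450

Flow is perpendicular to layering, so the layers act in series and the equivalent K is the thickness-weighted harmonic mean.
Total thickness L = 1.75 + 3.50 + 11.6 = 16.85 m.
Σ(b_i/K_i) = 1.75/1.70 + 3.50/29.4 + 11.6/9.36 = 2.388 d.
K_eq = L / Σ(b_i/K_i) = 16.85 / 2.388 = 7.057 m/day.
Q = K_eq · A · (Δh/L) = 7.057 × 400 × (8.64/16.85) = 1447 m³/day.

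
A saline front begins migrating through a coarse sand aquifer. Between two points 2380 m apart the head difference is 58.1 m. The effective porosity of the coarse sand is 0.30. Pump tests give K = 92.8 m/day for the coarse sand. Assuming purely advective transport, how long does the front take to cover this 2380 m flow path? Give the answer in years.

0.863

Hydraulic gradient i = Δh / L = 58.1 / 2380 = 0.02441.
Darcy flux q = K · i = 92.80 × 0.02441 = 2.265 m/day.
Seepage velocity v = q / n_e = 2.265 / 0.30 = 7.551 m/day.
Travel time t = L / v = 2380 / 7.551 = 315.2 days = 0.8629 years.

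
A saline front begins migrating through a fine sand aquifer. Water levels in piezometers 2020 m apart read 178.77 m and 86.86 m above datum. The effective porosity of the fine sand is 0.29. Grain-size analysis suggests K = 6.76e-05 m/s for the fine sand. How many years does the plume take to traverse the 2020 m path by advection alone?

Convert K: 6.76e-05 m/s × 86400 = 5.841 m/day.
Hydraulic gradient i = (178.77 − 86.86) / 2020 = 91.91 / 2020 = 0.04550.
Darcy flux q = K · i = 5.841 × 0.04550 = 0.2657 m/day.
Seepage velocity v = q / n_e = 0.2657 / 0.29 = 0.9164 m/day.
Travel time t = L / v = 2020 / 0.9164 = 2204 days = 6.035 years.

6.04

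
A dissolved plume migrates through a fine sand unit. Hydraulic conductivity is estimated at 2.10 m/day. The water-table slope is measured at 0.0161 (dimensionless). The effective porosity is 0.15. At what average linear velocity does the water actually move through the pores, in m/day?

Hydraulic gradient i = 0.0161.
Darcy flux q = K · i = 2.100 × 0.01610 = 0.03381 m/day.
Seepage velocity v = q / n_e = 0.03381 / 0.15 = 0.2254 m/day.

0.225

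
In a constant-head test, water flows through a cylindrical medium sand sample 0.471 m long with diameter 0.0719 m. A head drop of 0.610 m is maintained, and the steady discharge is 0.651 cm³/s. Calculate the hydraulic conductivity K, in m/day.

10.7

Cross-sectional area A = π·(d/2)² = π × (0.0719/2)² = 0.004060 m².
Convert discharge: 0.651 cm³/s = 6.510e-07 m³/s.
Darcy's law rearranged: K = Q·L / (A·Δh) = 6.510e-07 × 0.471 / (0.004060 × 0.610) = 0.0001238 m/s = 10.70 m/day.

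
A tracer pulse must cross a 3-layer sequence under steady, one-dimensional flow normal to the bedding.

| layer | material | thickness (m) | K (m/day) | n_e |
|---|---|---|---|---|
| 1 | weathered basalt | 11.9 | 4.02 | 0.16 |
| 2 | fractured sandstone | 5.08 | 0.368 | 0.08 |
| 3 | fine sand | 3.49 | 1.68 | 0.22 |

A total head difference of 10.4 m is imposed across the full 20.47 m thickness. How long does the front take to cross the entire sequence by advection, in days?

5.58

With flow normal to the layers, continuity requires the same specific discharge q through every layer.
Σ(b_i/K_i) = 11.9/4.02 + 5.08/0.368 + 3.49/1.68 = 18.84 d.
q = Δh / Σ(b_i/K_i) = 10.4 / 18.84 = 0.5520 m/day.
In each layer the seepage velocity is v_i = q/n_i, so the layer transit time is t_i = b_i·n_i / q:
  layer 1 (weathered basalt): t_1 = 11.9 × 0.16 / 0.5520 = 3.450 d
  layer 2 (fractured sandstone): t_2 = 5.08 × 0.08 / 0.5520 = 0.7363 d
  layer 3 (fine sand): t_3 = 3.49 × 0.22 / 0.5520 = 1.391 d
Total t = Σ t_i = 5.577 days.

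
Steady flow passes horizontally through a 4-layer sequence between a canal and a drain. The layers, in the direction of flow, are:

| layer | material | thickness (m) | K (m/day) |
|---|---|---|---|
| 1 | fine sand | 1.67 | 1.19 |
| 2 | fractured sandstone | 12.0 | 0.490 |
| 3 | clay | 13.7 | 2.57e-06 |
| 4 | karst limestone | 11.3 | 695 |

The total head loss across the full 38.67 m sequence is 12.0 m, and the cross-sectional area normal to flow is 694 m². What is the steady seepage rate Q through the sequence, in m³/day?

0.00156

Flow is perpendicular to layering, so the layers act in series and the equivalent K is the thickness-weighted harmonic mean.
Total thickness L = 1.67 + 12.0 + 13.7 + 11.3 = 38.67 m.
Σ(b_i/K_i) = 1.67/1.19 + 12.0/0.490 + 13.7/2.57e-06 + 11.3/695 = 5.331e+06 d.
K_eq = L / Σ(b_i/K_i) = 38.67 / 5.331e+06 = 7.254e-06 m/day.
Q = K_eq · A · (Δh/L) = 7.254e-06 × 694 × (12.0/38.67) = 0.001562 m³/day.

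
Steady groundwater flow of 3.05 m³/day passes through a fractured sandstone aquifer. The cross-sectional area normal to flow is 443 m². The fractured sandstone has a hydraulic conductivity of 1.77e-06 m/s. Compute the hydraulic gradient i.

0.0450

Convert K: 1.77e-06 m/s × 86400 = 0.1529 m/day.
From Q = K·A·i, i = Q / (K·A) = 3.05 / (0.1529 × 443.0) = 0.04502.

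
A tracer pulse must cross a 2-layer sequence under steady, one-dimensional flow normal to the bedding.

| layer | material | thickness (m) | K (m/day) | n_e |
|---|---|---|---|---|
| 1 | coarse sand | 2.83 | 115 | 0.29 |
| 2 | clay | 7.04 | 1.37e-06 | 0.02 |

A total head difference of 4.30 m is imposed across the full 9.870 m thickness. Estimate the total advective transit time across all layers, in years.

3150

With flow normal to the layers, continuity requires the same specific discharge q through every layer.
Σ(b_i/K_i) = 2.83/115 + 7.04/1.37e-06 = 5.139e+06 d.
q = Δh / Σ(b_i/K_i) = 4.30 / 5.139e+06 = 8.368e-07 m/day.
In each layer the seepage velocity is v_i = q/n_i, so the layer transit time is t_i = b_i·n_i / q:
  layer 1 (coarse sand): t_1 = 2.83 × 0.29 / 8.368e-07 = 9.808e+05 d
  layer 2 (clay): t_2 = 7.04 × 0.02 / 8.368e-07 = 1.683e+05 d
Total t = Σ t_i = 1.149e+06 days = 3146 years.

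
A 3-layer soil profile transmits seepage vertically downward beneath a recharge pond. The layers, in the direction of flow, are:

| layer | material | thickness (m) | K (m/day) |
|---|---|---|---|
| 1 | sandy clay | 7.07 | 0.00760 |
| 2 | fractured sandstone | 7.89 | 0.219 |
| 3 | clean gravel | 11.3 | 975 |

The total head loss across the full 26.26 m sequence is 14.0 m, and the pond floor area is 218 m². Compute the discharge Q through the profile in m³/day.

Flow is perpendicular to layering, so the layers act in series and the equivalent K is the thickness-weighted harmonic mean.
Total thickness L = 7.07 + 7.89 + 11.3 = 26.26 m.
Σ(b_i/K_i) = 7.07/0.00760 + 7.89/0.219 + 11.3/975 = 966.3 d.
K_eq = L / Σ(b_i/K_i) = 26.26 / 966.3 = 0.02718 m/day.
Q = K_eq · A · (Δh/L) = 0.02718 × 218 × (14.0/26.26) = 3.158 m³/day.

3.16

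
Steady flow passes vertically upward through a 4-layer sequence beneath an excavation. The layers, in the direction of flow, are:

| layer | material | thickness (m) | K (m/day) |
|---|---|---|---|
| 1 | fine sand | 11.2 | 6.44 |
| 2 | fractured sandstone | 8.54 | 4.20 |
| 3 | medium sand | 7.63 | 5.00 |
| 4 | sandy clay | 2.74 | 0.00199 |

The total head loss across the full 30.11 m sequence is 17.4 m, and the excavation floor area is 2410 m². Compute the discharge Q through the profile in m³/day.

30.3

Flow is perpendicular to layering, so the layers act in series and the equivalent K is the thickness-weighted harmonic mean.
Total thickness L = 11.2 + 8.54 + 7.63 + 2.74 = 30.11 m.
Σ(b_i/K_i) = 11.2/6.44 + 8.54/4.20 + 7.63/5.00 + 2.74/0.00199 = 1382 d.
K_eq = L / Σ(b_i/K_i) = 30.11 / 1382 = 0.02178 m/day.
Q = K_eq · A · (Δh/L) = 0.02178 × 2410 × (17.4/30.11) = 30.34 m³/day.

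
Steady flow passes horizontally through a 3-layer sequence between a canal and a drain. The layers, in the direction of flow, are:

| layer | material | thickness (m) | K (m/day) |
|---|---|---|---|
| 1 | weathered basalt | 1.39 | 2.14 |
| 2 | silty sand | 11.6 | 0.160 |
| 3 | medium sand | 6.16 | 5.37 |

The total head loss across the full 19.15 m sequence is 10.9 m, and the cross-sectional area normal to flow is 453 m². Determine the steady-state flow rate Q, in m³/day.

Flow is perpendicular to layering, so the layers act in series and the equivalent K is the thickness-weighted harmonic mean.
Total thickness L = 1.39 + 11.6 + 6.16 = 19.15 m.
Σ(b_i/K_i) = 1.39/2.14 + 11.6/0.160 + 6.16/5.37 = 74.30 d.
K_eq = L / Σ(b_i/K_i) = 19.15 / 74.30 = 0.2578 m/day.
Q = K_eq · A · (Δh/L) = 0.2578 × 453 × (10.9/19.15) = 66.46 m³/day.

66.5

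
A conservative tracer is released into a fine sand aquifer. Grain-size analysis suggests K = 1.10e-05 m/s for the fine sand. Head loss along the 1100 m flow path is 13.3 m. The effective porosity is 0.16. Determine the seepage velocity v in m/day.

0.0718

Convert K: 1.10e-05 m/s × 86400 = 0.9504 m/day.
Hydraulic gradient i = Δh / L = 13.3 / 1100 = 0.01209.
Darcy flux q = K · i = 0.9504 × 0.01209 = 0.01149 m/day.
Seepage velocity v = q / n_e = 0.01149 / 0.16 = 0.07182 m/day.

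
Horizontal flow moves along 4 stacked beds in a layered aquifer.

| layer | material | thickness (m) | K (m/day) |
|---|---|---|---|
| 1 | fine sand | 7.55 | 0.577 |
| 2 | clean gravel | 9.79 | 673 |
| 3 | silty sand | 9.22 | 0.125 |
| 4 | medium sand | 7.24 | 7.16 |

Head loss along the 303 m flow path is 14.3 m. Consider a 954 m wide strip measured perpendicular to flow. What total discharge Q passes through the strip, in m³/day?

Flow is parallel to layering, so each bed carries its own Darcy discharge and the transmissivities add.
Σ(K_i·b_i) = 0.577×7.55 + 673×9.79 + 0.125×9.22 + 7.16×7.24 = 6646 m²/day.
Hydraulic gradient i = Δh / L = 14.3 / 303 = 0.04719.
Q = Σ(K_i·b_i) · W · i = 6646 × 954 × 0.04719 = 2.992e+05 m³/day.

299000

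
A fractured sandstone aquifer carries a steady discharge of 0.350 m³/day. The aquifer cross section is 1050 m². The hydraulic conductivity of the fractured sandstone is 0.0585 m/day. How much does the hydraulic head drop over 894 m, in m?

5.09

From Q = K·A·i, i = Q / (K·A) = 0.350 / (0.05850 × 1050) = 0.005698.
Head loss Δh = i · L = 0.005698 × 894 = 5.094 m.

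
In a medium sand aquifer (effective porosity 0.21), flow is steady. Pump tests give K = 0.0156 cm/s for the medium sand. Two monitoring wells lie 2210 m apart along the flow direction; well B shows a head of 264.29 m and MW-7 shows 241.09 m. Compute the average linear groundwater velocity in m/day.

0.674

Convert K: 0.0156 cm/s × 864 = 13.48 m/day.
Hydraulic gradient i = (264.29 − 241.09) / 2210 = 23.2 / 2210 = 0.01050.
Darcy flux q = K · i = 13.48 × 0.01050 = 0.1415 m/day.
Seepage velocity v = q / n_e = 0.1415 / 0.21 = 0.6738 m/day.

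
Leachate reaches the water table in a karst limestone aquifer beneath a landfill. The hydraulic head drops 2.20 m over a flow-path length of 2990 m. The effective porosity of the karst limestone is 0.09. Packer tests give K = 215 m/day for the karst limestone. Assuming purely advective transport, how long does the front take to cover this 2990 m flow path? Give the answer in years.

4.66

Hydraulic gradient i = Δh / L = 2.20 / 2990 = 0.0007358.
Darcy flux q = K · i = 215.0 × 0.0007358 = 0.1582 m/day.
Seepage velocity v = q / n_e = 0.1582 / 0.09 = 1.758 m/day.
Travel time t = L / v = 2990 / 1.758 = 1701 days = 4.657 years.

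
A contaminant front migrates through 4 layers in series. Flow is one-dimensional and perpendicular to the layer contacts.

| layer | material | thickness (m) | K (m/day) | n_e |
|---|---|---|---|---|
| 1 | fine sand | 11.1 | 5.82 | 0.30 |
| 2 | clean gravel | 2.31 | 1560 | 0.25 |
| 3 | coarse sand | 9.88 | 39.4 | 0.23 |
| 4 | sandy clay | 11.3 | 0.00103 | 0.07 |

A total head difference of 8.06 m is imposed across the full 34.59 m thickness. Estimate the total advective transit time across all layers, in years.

26.0

With flow normal to the layers, continuity requires the same specific discharge q through every layer.
Σ(b_i/K_i) = 11.1/5.82 + 2.31/1560 + 9.88/39.4 + 11.3/0.00103 = 10973 d.
q = Δh / Σ(b_i/K_i) = 8.06 / 10973 = 0.0007345 m/day.
In each layer the seepage velocity is v_i = q/n_i, so the layer transit time is t_i = b_i·n_i / q:
  layer 1 (fine sand): t_1 = 11.1 × 0.30 / 0.0007345 = 4534 d
  layer 2 (clean gravel): t_2 = 2.31 × 0.25 / 0.0007345 = 786.2 d
  layer 3 (coarse sand): t_3 = 9.88 × 0.23 / 0.0007345 = 3094 d
  layer 4 (sandy clay): t_4 = 11.3 × 0.07 / 0.0007345 = 1077 d
Total t = Σ t_i = 9490 days = 25.98 years.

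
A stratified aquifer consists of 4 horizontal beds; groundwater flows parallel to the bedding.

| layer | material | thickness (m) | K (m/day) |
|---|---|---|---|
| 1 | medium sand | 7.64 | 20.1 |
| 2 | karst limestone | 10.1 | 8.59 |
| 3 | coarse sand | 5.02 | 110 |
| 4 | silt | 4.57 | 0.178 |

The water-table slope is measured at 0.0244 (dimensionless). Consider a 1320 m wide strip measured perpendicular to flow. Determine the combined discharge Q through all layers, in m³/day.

Flow is parallel to layering, so each bed carries its own Darcy discharge and the transmissivities add.
Σ(K_i·b_i) = 20.1×7.64 + 8.59×10.1 + 110×5.02 + 0.178×4.57 = 793.3 m²/day.
Hydraulic gradient i = 0.0244.
Q = Σ(K_i·b_i) · W · i = 793.3 × 1320 × 0.02440 = 25552 m³/day.

25600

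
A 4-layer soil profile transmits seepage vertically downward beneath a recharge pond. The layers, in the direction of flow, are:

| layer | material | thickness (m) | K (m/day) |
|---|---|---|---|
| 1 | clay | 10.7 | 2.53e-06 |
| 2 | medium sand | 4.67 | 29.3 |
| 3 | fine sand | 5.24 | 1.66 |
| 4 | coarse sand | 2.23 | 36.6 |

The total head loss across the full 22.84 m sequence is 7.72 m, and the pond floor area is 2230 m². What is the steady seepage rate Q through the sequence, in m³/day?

0.00407

Flow is perpendicular to layering, so the layers act in series and the equivalent K is the thickness-weighted harmonic mean.
Total thickness L = 10.7 + 4.67 + 5.24 + 2.23 = 22.84 m.
Σ(b_i/K_i) = 10.7/2.53e-06 + 4.67/29.3 + 5.24/1.66 + 2.23/36.6 = 4.229e+06 d.
K_eq = L / Σ(b_i/K_i) = 22.84 / 4.229e+06 = 5.400e-06 m/day.
Q = K_eq · A · (Δh/L) = 5.400e-06 × 2230 × (7.72/22.84) = 0.004071 m³/day.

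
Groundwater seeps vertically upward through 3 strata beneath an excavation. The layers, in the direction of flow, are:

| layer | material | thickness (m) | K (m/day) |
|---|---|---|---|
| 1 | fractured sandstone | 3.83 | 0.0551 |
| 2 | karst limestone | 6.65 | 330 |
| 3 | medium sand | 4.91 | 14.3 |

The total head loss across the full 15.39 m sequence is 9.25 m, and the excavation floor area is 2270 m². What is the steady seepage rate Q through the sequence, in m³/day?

Flow is perpendicular to layering, so the layers act in series and the equivalent K is the thickness-weighted harmonic mean.
Total thickness L = 3.83 + 6.65 + 4.91 = 15.39 m.
Σ(b_i/K_i) = 3.83/0.0551 + 6.65/330 + 4.91/14.3 = 69.87 d.
K_eq = L / Σ(b_i/K_i) = 15.39 / 69.87 = 0.2203 m/day.
Q = K_eq · A · (Δh/L) = 0.2203 × 2270 × (9.25/15.39) = 300.5 m³/day.

301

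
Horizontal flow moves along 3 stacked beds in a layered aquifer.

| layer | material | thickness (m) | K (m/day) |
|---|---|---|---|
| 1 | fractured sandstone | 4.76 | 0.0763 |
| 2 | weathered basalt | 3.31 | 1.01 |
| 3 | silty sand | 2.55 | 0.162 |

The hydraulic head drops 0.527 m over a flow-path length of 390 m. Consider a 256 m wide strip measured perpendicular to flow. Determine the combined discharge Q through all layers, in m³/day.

Flow is parallel to layering, so each bed carries its own Darcy discharge and the transmissivities add.
Σ(K_i·b_i) = 0.0763×4.76 + 1.01×3.31 + 0.162×2.55 = 4.119 m²/day.
Hydraulic gradient i = Δh / L = 0.527 / 390 = 0.001351.
Q = Σ(K_i·b_i) · W · i = 4.119 × 256 × 0.001351 = 1.425 m³/day.

1.43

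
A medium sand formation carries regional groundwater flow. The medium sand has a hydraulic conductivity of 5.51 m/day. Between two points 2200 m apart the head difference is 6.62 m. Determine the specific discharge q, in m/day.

0.0166

Hydraulic gradient i = Δh / L = 6.62 / 2200 = 0.003009.
Specific discharge q = K · i = 5.510 × 0.003009 = 0.01658 m/day.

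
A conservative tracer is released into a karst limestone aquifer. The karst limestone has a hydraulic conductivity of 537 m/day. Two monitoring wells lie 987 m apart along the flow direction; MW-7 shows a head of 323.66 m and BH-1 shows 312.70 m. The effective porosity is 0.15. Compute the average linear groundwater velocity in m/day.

39.8

Hydraulic gradient i = (323.66 − 312.70) / 987 = 10.96 / 987 = 0.01110.
Darcy flux q = K · i = 537.0 × 0.01110 = 5.963 m/day.
Seepage velocity v = q / n_e = 5.963 / 0.15 = 39.75 m/day.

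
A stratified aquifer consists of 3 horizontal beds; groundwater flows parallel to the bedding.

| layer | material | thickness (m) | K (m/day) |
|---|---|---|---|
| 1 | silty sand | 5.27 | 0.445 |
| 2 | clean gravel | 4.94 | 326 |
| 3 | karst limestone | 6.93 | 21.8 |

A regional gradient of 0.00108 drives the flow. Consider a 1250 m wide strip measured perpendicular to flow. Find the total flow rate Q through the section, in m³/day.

Flow is parallel to layering, so each bed carries its own Darcy discharge and the transmissivities add.
Σ(K_i·b_i) = 0.445×5.27 + 326×4.94 + 21.8×6.93 = 1764 m²/day.
Hydraulic gradient i = 0.00108.
Q = Σ(K_i·b_i) · W · i = 1764 × 1250 × 0.001080 = 2381 m³/day.

2380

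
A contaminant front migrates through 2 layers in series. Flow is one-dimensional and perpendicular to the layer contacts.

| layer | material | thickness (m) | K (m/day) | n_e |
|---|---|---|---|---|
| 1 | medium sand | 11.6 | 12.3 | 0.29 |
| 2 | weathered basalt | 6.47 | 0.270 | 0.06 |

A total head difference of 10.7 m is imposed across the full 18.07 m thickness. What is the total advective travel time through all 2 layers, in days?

8.73

With flow normal to the layers, continuity requires the same specific discharge q through every layer.
Σ(b_i/K_i) = 11.6/12.3 + 6.47/0.270 = 24.91 d.
q = Δh / Σ(b_i/K_i) = 10.7 / 24.91 = 0.4296 m/day.
In each layer the seepage velocity is v_i = q/n_i, so the layer transit time is t_i = b_i·n_i / q:
  layer 1 (medium sand): t_1 = 11.6 × 0.29 / 0.4296 = 7.830 d
  layer 2 (weathered basalt): t_2 = 6.47 × 0.06 / 0.4296 = 0.9036 d
Total t = Σ t_i = 8.734 days.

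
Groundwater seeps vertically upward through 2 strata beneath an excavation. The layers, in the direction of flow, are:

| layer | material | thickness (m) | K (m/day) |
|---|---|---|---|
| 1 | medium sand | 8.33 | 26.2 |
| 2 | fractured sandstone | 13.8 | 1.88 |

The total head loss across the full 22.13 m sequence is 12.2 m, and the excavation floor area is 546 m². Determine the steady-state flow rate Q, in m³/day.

Flow is perpendicular to layering, so the layers act in series and the equivalent K is the thickness-weighted harmonic mean.
Total thickness L = 8.33 + 13.8 = 22.13 m.
Σ(b_i/K_i) = 8.33/26.2 + 13.8/1.88 = 7.658 d.
K_eq = L / Σ(b_i/K_i) = 22.13 / 7.658 = 2.890 m/day.
Q = K_eq · A · (Δh/L) = 2.890 × 546 × (12.2/22.13) = 869.8 m³/day.

870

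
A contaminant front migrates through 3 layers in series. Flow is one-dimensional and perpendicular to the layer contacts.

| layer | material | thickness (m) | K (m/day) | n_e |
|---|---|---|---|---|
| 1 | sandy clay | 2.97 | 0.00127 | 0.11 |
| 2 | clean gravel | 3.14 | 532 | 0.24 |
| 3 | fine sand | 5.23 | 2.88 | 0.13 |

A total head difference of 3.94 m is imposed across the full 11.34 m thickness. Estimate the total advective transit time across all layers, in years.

2.86

With flow normal to the layers, continuity requires the same specific discharge q through every layer.
Σ(b_i/K_i) = 2.97/0.00127 + 3.14/532 + 5.23/2.88 = 2340 d.
q = Δh / Σ(b_i/K_i) = 3.94 / 2340 = 0.001683 m/day.
In each layer the seepage velocity is v_i = q/n_i, so the layer transit time is t_i = b_i·n_i / q:
  layer 1 (sandy clay): t_1 = 2.97 × 0.11 / 0.001683 = 194.1 d
  layer 2 (clean gravel): t_2 = 3.14 × 0.24 / 0.001683 = 447.6 d
  layer 3 (fine sand): t_3 = 5.23 × 0.13 / 0.001683 = 403.9 d
Total t = Σ t_i = 1046 days = 2.863 years.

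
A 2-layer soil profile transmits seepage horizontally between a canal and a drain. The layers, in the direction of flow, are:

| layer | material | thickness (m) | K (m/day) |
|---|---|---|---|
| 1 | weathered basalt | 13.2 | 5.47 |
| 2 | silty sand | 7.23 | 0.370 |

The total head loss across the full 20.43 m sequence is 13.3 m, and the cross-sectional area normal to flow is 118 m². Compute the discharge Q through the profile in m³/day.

71.5

Flow is perpendicular to layering, so the layers act in series and the equivalent K is the thickness-weighted harmonic mean.
Total thickness L = 13.2 + 7.23 = 20.43 m.
Σ(b_i/K_i) = 13.2/5.47 + 7.23/0.370 = 21.95 d.
K_eq = L / Σ(b_i/K_i) = 20.43 / 21.95 = 0.9306 m/day.
Q = K_eq · A · (Δh/L) = 0.9306 × 118 × (13.3/20.43) = 71.49 m³/day.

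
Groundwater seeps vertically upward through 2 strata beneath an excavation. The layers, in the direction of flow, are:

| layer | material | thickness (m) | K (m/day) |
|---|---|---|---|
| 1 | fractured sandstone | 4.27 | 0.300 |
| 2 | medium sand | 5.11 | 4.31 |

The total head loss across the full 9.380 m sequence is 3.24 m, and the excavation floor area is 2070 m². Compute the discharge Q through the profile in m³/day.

Flow is perpendicular to layering, so the layers act in series and the equivalent K is the thickness-weighted harmonic mean.
Total thickness L = 4.27 + 5.11 = 9.380 m.
Σ(b_i/K_i) = 4.27/0.300 + 5.11/4.31 = 15.42 d.
K_eq = L / Σ(b_i/K_i) = 9.380 / 15.42 = 0.6083 m/day.
Q = K_eq · A · (Δh/L) = 0.6083 × 2070 × (3.24/9.380) = 435.0 m³/day.

435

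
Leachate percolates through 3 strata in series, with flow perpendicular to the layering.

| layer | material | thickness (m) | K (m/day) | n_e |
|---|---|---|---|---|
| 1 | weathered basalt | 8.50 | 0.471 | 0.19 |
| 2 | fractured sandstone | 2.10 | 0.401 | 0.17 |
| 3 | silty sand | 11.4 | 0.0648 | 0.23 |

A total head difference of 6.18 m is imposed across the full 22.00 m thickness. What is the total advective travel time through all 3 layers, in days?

148

With flow normal to the layers, continuity requires the same specific discharge q through every layer.
Σ(b_i/K_i) = 8.50/0.471 + 2.10/0.401 + 11.4/0.0648 = 199.2 d.
q = Δh / Σ(b_i/K_i) = 6.18 / 199.2 = 0.03102 m/day.
In each layer the seepage velocity is v_i = q/n_i, so the layer transit time is t_i = b_i·n_i / q:
  layer 1 (weathered basalt): t_1 = 8.50 × 0.19 / 0.03102 = 52.06 d
  layer 2 (fractured sandstone): t_2 = 2.10 × 0.17 / 0.03102 = 11.51 d
  layer 3 (silty sand): t_3 = 11.4 × 0.23 / 0.03102 = 84.52 d
Total t = Σ t_i = 148.1 days.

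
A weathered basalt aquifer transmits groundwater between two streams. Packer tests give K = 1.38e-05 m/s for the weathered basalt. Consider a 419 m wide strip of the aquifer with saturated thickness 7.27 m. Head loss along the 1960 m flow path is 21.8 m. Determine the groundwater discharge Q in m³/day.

40.4

Convert K: 1.38e-05 m/s × 86400 = 1.192 m/day.
Cross-sectional area A = 419 × 7.27 = 3046 m².
Hydraulic gradient i = Δh / L = 21.8 / 1960 = 0.01112.
Darcy's law: Q = K · A · i = 1.192 × 3046 × 0.01112 = 40.40 m³/day.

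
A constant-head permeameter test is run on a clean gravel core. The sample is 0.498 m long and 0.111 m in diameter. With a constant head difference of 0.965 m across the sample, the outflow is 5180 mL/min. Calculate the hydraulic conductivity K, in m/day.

398

Cross-sectional area A = π·(d/2)² = π × (0.111/2)² = 0.009677 m².
Convert discharge: 5180 mL/min = 8.633e-05 m³/s.
Darcy's law rearranged: K = Q·L / (A·Δh) = 8.633e-05 × 0.498 / (0.009677 × 0.965) = 0.004604 m/s = 397.8 m/day.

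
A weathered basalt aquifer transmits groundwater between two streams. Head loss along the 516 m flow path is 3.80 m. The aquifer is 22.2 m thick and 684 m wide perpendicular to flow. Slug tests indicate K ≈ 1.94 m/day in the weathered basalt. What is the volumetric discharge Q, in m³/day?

Cross-sectional area A = 684 × 22.2 = 15185 m².
Hydraulic gradient i = Δh / L = 3.80 / 516 = 0.007364.
Darcy's law: Q = K · A · i = 1.940 × 15185 × 0.007364 = 216.9 m³/day.

217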